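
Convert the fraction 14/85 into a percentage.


Percentage = (part / whole) × 100
= (14 / 85) × 100
≈ 16.47%

16.47%


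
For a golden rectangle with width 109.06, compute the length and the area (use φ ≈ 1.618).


φ = (1 + √5) / 2 ≈ 1.618
Length = width × φ = 109.06 × 1.618 = 176.45908
≈ 176.46
Area = width × length = 109.06 × 176.45908 = 19244.6272648 ≈ 19244.63
= Length: 176.46, Area: 19244.63

Length: 176.46, Area: 19244.63


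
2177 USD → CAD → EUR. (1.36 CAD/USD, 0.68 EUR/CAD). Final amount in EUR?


Step 1: 2177 USD × 1.36 = 2960.72 CAD
Step 2: 2960.72 CAD × 0.68 = 2013.29 EUR
Implied rate USD→EUR = 1.36 × 0.68 = 0.9248
= 2013.29 EUR

2013.29 EUR


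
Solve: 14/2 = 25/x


Cross multiply: 14 × x = 2 × 25
14x = 50
x = 50 / 14
= 3.57

3.57


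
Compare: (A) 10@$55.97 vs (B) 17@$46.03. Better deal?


Deal A: $55.97/10 = $5.5970/unit
Deal B: $46.03/17 = $2.7076/unit
B is cheaper per unit
= Deal B

Deal B


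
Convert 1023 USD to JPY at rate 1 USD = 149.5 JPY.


Amount × rate = 1023 × 149.5
= 152938.50 JPY

152938.50 JPY


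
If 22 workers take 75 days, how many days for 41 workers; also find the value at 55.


Inverse proportion: x × y = constant
k = 22 × 75 = 1650
At x=41: k/41 = 40.24
At x=55: k/55 = 30.00
= 40.24 and 30.00

40.24 and 30.00


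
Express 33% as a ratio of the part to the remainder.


33% means 33 parts out of 100; remainder = 67
Part : remainder = 33:67
GCD = 1
= 33:67

33:67


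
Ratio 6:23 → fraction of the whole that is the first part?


Total parts = 6 + 23 = 29
First part: 6/29 = 6/29
= 6/29

6/29


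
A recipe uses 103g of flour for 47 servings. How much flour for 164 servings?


Direct proportion: y/x = constant
k = 103/47 ≈ 2.1915
y₂ = k × 164 = 103 × 164 / 47 = 16892/47
≈ 359.40

359.40


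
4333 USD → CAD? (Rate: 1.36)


Amount × rate = 4333 × 1.36
= 5892.88 CAD

5892.88 CAD


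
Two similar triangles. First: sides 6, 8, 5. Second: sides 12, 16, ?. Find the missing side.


Scale factor = 12/6 = 2
Missing side = 5 × 2
= 10.0

10.0


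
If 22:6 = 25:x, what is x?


Cross multiply: 22 × x = 6 × 25
22x = 150
x = 150 / 22
= 6.82

6.82


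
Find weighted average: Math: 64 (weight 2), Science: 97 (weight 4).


Numerator = 64×2 + 97×4
= 128 + 388
= 516
Total weight = 6
Weighted avg = 516/6
= 86.00

86.00


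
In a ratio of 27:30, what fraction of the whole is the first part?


Total parts = 27 + 30 = 57
First part: 27/57 = 9/19
= 9/19

9/19


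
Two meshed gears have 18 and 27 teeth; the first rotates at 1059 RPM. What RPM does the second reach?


Gear ratio = 18:27 = 2:3
RPM_B = RPM_A × (teeth_A / teeth_B)
= 1059 × (18/27)
= 706.0 RPM

706.0 RPM


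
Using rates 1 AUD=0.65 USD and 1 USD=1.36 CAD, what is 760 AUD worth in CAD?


Step 1: 760 AUD × 0.65 = 494.00 USD
Step 2: 494.00 USD × 1.36 = 671.84 CAD
Implied rate AUD→CAD = 0.65 × 1.36 = 0.8840
= 671.84 CAD

671.84 CAD


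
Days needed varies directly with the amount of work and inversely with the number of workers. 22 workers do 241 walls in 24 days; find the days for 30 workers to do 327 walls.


Days ∝ work / workers, so d₂ = d₁ × (m₁/m₂) × (w₂/w₁)
Workers factor (inverse): 22/30 ≈ 0.7333
Work factor (direct): 327/241 ≈ 1.3568
d₂ = 24 × 22/30 × 327/241 = (24 × 22 × 327) / (30 × 241) = 172656/7230
≈ 23.88 days

23.88 days


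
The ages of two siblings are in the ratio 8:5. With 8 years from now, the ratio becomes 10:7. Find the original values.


Let A = 8k, B = 5k.
(8k + 8) / (5k + 8) = 10/7
Cross-multiply: 7(8k + 8) = 10(5k + 8)
56k + 56 = 50k + 80
56k - 50k = 80 - 56
6k = 24
k = 24/6 = 4
A = 8×4 = 32, B = 5×4 = 20
= A = 32, B = 20

A = 32, B = 20


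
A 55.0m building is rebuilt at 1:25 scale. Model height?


Model size = real / scale
= 55.0 / 25
= 2.2000 m

2.2000 m


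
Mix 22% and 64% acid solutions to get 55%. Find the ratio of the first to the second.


Let x parts of 22% mix with y parts of 64%.
22x + 64y = 55(x + y)
22x + 64y = 55x + 55y
x(22 - 55) = y(55 - 64)
x/y = (64 - 55)/(55 - 22) = 9/33
Simplify: 3:11
= 3:11

3:11


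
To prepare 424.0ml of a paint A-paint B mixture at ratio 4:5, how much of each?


Total parts = 4 + 5 = 9
paint A: 424.0 × 4/9 = 188.4ml
paint B: 424.0 × 5/9 = 235.6ml
= 188.4ml and 235.6ml

188.4ml and 235.6ml


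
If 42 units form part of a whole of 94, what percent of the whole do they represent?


Percentage = (part / whole) × 100
= (42 / 94) × 100
≈ 44.68%

44.68%


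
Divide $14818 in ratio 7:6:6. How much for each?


Total parts = 7 + 6 + 6 = 19
Part 1: 14818 × 7/19 = 5459.26
Part 2: 14818 × 6/19 = 4679.37
Part 3: 14818 × 6/19 = 4679.37
= Part 1: $5459.26, Part 2: $4679.37, Part 3: $4679.37

Part 1: $5459.26, Part 2: $4679.37, Part 3: $4679.37


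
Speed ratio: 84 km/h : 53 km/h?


Ratio = 84:53
GCD = 1
Simplified = 84:53
Time ratio (same distance) = 53:84
Speed ratio = 84:53

84:53


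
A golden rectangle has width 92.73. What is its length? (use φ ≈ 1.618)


φ = (1 + √5) / 2 ≈ 1.618
Length = width × φ = 92.73 × 1.618 = 150.03714
≈ 150.04

150.04


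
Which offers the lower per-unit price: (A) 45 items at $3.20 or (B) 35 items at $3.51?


Deal A: $3.20/45 = $0.0711/unit
Deal B: $3.51/35 = $0.1003/unit
A is cheaper per unit
= Deal A

Deal A


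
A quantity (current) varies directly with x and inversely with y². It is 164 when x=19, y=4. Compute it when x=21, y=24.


z = k·x/y²
Solve for k using the known point: k = z·y²/x = 164×16/19 = 2624/19 ≈ 138.1053
Now evaluate at x=21, y=24:
z = k × 21 / 576 = (2624 × 21) / (19 × 576) = 55104/10944
≈ 5.0351

5.0351


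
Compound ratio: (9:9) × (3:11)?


Compound ratio = (9×3) : (9×11)
= 27:99
GCD = 9
= 3:11

3:11


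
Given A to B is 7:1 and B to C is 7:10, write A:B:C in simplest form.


Match B: multiply A:B by 7 → 49:7
Multiply B:C by 1 → 7:10
Combined: 49:7:10
GCD = 1
= 49:7:10

49:7:10


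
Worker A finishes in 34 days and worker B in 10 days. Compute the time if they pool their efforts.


Rate of A = 1/34 per day
Rate of B = 1/10 per day
Combined rate = 1/34 + 1/10 = 44/340 ≈ 0.1294 per day
Days = 1 / combined rate = 340/44
≈ 7.73 days

7.73 days


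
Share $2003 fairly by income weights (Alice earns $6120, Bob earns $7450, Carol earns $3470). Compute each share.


Total income = 6120 + 7450 + 3470 = $17040
Alice: $2003 × 6120/17040 = $719.39
Bob: $2003 × 7450/17040 = $875.72
Carol: $2003 × 3470/17040 = $407.89
= Alice: $719.39, Bob: $875.72, Carol: $407.89

Alice: $719.39, Bob: $875.72, Carol: $407.89


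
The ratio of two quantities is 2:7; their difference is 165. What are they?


Let A = 2k, B = 7k.
7k - 2k = 165
5k = 165 → k = 165/5 = 33
A = 2×33 = 66, B = 7×33 = 231
= A = 66, B = 231

A = 66, B = 231


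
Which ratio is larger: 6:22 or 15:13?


6/22 = 0.2727
15/13 = 1.1538
0.2727 < 1.1538, so 6:22 is less
= 15:13

15:13


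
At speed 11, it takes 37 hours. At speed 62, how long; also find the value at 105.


Inverse proportion: x × y = constant
k = 11 × 37 = 407
At x=62: k/62 = 6.56
At x=105: k/105 = 3.88
= 6.56 and 3.88

6.56 and 3.88


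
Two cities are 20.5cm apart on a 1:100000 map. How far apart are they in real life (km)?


Real distance = map distance × scale
= 20.5cm × 100000
= 2050000 cm = 20500.0 m
= 20.500 km

20.500 km


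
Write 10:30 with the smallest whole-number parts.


GCD(10, 30) = 10
10/10 : 30/10
= 1:3

1:3


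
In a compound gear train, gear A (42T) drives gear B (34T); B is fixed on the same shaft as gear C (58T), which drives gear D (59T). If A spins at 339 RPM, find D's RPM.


Stage 1: RPM_B = RPM_A × t_A/t_B = 339 × 42/34 = 14238/34 ≈ 418.76
B and C share a shaft → RPM_C = RPM_B
Stage 2: RPM_D = RPM_C × t_C/t_D = RPM_A × (t_A×t_C)/(t_B×t_D)
Overall ratio = (42×58)/(34×59) = 2436/2006
RPM_D = 339 × 2436/2006 = 825804/2006
≈ 411.67 RPM

411.67 RPM


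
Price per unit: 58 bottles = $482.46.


Unit rate = total / quantity
= 482.46 / 58
= $8.32 per unit

$8.32 per unit


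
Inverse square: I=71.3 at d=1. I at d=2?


I₁d₁² = I₂d₂²
I₂ = I₁ × (d₁/d₂)²
= 71.3 × (1/2)²
= 71.3 × 1/4
= 71.3/4
= 17.8250

17.8250


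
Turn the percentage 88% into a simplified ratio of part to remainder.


88% means 88 parts out of 100; remainder = 12
Part : remainder = 88:12
GCD = 4
= 22:3

22:3


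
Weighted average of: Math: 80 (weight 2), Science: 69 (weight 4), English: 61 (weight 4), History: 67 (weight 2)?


Numerator = 80×2 + 69×4 + 61×4 + 67×2
= 160 + 276 + 244 + 134
= 814
Total weight = 12
Weighted avg = 814/12
= 67.83

67.83


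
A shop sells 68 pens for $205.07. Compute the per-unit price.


Unit rate = total / quantity
= 205.07 / 68
= $3.02 per unit

$3.02 per unit


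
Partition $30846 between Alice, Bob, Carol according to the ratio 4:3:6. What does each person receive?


Total parts = 4 + 3 + 6 = 13
Alice: 30846 × 4/13 = 9491.08
Bob: 30846 × 3/13 = 7118.31
Carol: 30846 × 6/13 = 14236.62
= Alice: $9491.08, Bob: $7118.31, Carol: $14236.62

Alice: $9491.08, Bob: $7118.31, Carol: $14236.62


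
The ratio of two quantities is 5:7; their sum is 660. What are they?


Let A = 5k, B = 7k.
5k + 7k = 660
12k = 660 → k = 660/12 = 55
A = 5×55 = 275, B = 7×55 = 385
= A = 275, B = 385

A = 275, B = 385


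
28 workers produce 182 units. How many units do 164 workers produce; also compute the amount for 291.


Direct proportion: y/x = constant
k = 182/28 = 6.5000
y at x=164: k × 164 = 182 × 164 / 28 = 29848/28 = 1066.00
y at x=291: k × 291 = 182 × 291 / 28 = 52962/28 = 1891.50
= 1066.00 and 1891.50

1066.00 and 1891.50


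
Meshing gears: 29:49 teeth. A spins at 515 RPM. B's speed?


Gear ratio = 29:49 = 29:49
RPM_B = RPM_A × (teeth_A / teeth_B)
= 515 × (29/49)
= 304.8 RPM

304.8 RPM


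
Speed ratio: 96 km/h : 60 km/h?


Ratio = 96:60
GCD = 12
Simplified = 8:5
Time ratio (same distance) = 5:8
Speed ratio = 8:5

8:5


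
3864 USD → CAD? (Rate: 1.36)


Amount × rate = 3864 × 1.36
= 5255.04 CAD

5255.04 CAD


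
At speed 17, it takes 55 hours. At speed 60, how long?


Inverse proportion: x × y = constant
k = 17 × 55 = 935
y₂ = k / 60 = 935 / 60
= 15.58

15.58


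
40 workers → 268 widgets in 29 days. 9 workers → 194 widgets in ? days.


Days ∝ work / workers, so d₂ = d₁ × (m₁/m₂) × (w₂/w₁)
Workers factor (inverse): 40/9 ≈ 4.4444
Work factor (direct): 194/268 ≈ 0.7239
d₂ = 29 × 40/9 × 194/268 = (29 × 40 × 194) / (9 × 268) = 225040/2412
≈ 93.30 days

93.30 days


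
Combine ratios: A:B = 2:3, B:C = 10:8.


Match B: multiply A:B by 10 → 20:30
Multiply B:C by 3 → 30:24
Combined: 20:30:24
GCD = 2
= 10:15:12

10:15:12


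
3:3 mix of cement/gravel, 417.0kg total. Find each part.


Total parts = 3 + 3 = 6
cement: 417.0 × 3/6 = 208.5kg
gravel: 417.0 × 3/6 = 208.5kg
= 208.5kg and 208.5kg

208.5kg and 208.5kg


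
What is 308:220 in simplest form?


GCD(308, 220) = 44
308/44 : 220/44
= 7:5

7:5


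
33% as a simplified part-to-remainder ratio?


33% means 33 parts out of 100; remainder = 67
Part : remainder = 33:67
GCD = 1
= 33:67

33:67


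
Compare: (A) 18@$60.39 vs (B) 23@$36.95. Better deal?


Deal A: $60.39/18 = $3.3550/unit
Deal B: $36.95/23 = $1.6065/unit
B is cheaper per unit
= Deal B

Deal B


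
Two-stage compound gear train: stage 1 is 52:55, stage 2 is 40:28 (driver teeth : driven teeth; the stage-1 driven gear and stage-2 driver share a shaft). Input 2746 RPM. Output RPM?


Stage 1: RPM_B = RPM_A × t_A/t_B = 2746 × 52/55 = 142792/55 ≈ 2596.22
B and C share a shaft → RPM_C = RPM_B
Stage 2: RPM_D = RPM_C × t_C/t_D = RPM_A × (t_A×t_C)/(t_B×t_D)
Overall ratio = (52×40)/(55×28) = 2080/1540
RPM_D = 2746 × 2080/1540 = 5711680/1540
≈ 3708.88 RPM

3708.88 RPM


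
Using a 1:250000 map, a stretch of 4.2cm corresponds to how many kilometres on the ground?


Real distance = map distance × scale
= 4.2cm × 250000
= 1050000 cm = 10500.0 m
= 10.500 km

10.500 km


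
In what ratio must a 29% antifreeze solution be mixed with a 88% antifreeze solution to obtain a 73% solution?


Let x parts of 29% mix with y parts of 88%.
29x + 88y = 73(x + y)
29x + 88y = 73x + 73y
x(29 - 73) = y(73 - 88)
x/y = (88 - 73)/(73 - 29) = 15/44
Simplify: 15:44
= 15:44

15:44


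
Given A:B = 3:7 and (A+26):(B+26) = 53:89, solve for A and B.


Let A = 3k, B = 7k.
(3k + 26) / (7k + 26) = 53/89
Cross-multiply: 89(3k + 26) = 53(7k + 26)
267k + 2314 = 371k + 1378
267k - 371k = 1378 - 2314
-104k = -936
k = -936/-104 = 9
A = 3×9 = 27, B = 7×9 = 63
= A = 27, B = 63

A = 27, B = 63


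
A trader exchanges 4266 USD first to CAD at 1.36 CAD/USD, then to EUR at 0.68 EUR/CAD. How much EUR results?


Step 1: 4266 USD × 1.36 = 5801.76 CAD
Step 2: 5801.76 CAD × 0.68 = 3945.20 EUR
Implied rate USD→EUR = 1.36 × 0.68 = 0.9248
= 3945.20 EUR

3945.20 EUR


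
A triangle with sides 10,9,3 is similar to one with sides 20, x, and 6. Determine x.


Scale factor = 20/10 = 2
Missing side = 9 × 2
= 18.0

18.0


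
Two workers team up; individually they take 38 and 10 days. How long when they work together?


Rate of A = 1/38 per day
Rate of B = 1/10 per day
Combined rate = 1/38 + 1/10 = 48/380 ≈ 0.1263 per day
Days = 1 / combined rate = 380/48
≈ 7.92 days

7.92 days


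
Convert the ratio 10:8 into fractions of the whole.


Total parts = 10 + 8 = 18
First part: 10/18 = 5/9
Second part: 8/18 = 4/9
= 5/9 and 4/9

5/9 and 4/9


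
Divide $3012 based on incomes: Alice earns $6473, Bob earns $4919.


Total income = 6473 + 4919 = $11392
Alice: $3012 × 6473/11392 = $1711.44
Bob: $3012 × 4919/11392 = $1300.56
= Alice: $1711.44, Bob: $1300.56

Alice: $1711.44, Bob: $1300.56


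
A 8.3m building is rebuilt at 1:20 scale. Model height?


Model size = real / scale
= 8.3 / 20
= 0.4150 m

0.4150 m


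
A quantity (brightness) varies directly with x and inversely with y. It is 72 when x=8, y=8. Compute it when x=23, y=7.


z = k·x/y
Solve for k using the known point: k = z·y/x = 72×8/8 = 576/8 = 72.0000
Now evaluate at x=23, y=7:
z = k × 23 / 7 = (576 × 23) / (8 × 7) = 13248/56
≈ 236.5714

236.5714


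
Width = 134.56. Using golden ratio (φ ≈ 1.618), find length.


φ = (1 + √5) / 2 ≈ 1.618
Length = width × φ = 134.56 × 1.618 = 217.71808
≈ 217.72

217.72


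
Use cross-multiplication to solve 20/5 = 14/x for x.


Cross multiply: 20 × x = 5 × 14
20x = 70
x = 70 / 20
= 3.50

3.50


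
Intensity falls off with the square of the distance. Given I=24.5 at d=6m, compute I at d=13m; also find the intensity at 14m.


I₁d₁² = I₂d₂²
I at 13m = 24.5 × (6/13)² = 24.5 × 36/169 = 882/169 ≈ 5.2189
I at 14m = 24.5 × (6/14)² = 24.5 × 36/196 = 882/196 = 4.5000
= 5.2189 and 4.5000

5.2189 and 4.5000


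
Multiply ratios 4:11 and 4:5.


Compound ratio = (4×4) : (11×5)
= 16:55
GCD = 1
= 16:55

16:55


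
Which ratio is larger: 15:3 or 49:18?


15/3 = 5.0000
49/18 = 2.7222
5.0000 > 2.7222, so 15:3 is greater
= 15:3

15:3


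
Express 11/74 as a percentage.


Percentage = (part / whole) × 100
= (11 / 74) × 100
≈ 14.86%

14.86%


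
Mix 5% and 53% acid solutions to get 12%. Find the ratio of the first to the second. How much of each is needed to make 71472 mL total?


Let x parts of 5% mix with y parts of 53%.
5x + 53y = 12(x + y)
5x + 53y = 12x + 12y
x(5 - 12) = y(12 - 53)
x/y = (53 - 12)/(12 - 5) = 41/7
Simplify: 41:7
Total parts = 48; one part = 71472/48 = 1489.00 mL
5% solution: 41×1489.00 = 61049.00 mL
53% solution: 7×1489.00 = 10423.00 mL
= ratio 41:7; 61049.00 mL and 10423.00 mL

ratio 41:7; 61049.00 mL and 10423.00 mL


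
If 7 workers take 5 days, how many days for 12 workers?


Inverse proportion: x × y = constant
k = 7 × 5 = 35
y₂ = k / 12 = 35 / 12
= 2.92

2.92


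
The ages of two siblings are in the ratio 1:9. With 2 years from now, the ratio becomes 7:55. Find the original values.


Let A = 1k, B = 9k.
(1k + 2) / (9k + 2) = 7/55
Cross-multiply: 55(1k + 2) = 7(9k + 2)
55k + 110 = 63k + 14
55k - 63k = 14 - 110
-8k = -96
k = -96/-8 = 12
A = 1×12 = 12, B = 9×12 = 108
= A = 12, B = 108

A = 12, B = 108


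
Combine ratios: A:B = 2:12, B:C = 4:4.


Match B: multiply A:B by 4 → 8:48
Multiply B:C by 12 → 48:48
Combined: 8:48:48
GCD = 8
= 1:6:6

1:6:6


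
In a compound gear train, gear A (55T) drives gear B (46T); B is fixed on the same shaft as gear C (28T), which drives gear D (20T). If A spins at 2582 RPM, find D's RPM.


Stage 1: RPM_B = RPM_A × t_A/t_B = 2582 × 55/46 = 142010/46 ≈ 3087.17
B and C share a shaft → RPM_C = RPM_B
Stage 2: RPM_D = RPM_C × t_C/t_D = RPM_A × (t_A×t_C)/(t_B×t_D)
Overall ratio = (55×28)/(46×20) = 1540/920
RPM_D = 2582 × 1540/920 = 3976280/920
≈ 4322.04 RPM

4322.04 RPM


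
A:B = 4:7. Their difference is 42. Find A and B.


Let A = 4k, B = 7k.
7k - 4k = 42
3k = 42 → k = 42/3 = 14
A = 4×14 = 56, B = 7×14 = 98
= A = 56, B = 98

A = 56, B = 98


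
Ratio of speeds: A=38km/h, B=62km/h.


Ratio = 38:62
GCD = 2
Simplified = 19:31
Time ratio (same distance) = 31:19
Speed ratio = 19:31

19:31


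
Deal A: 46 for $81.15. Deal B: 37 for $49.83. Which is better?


Deal A: $81.15/46 = $1.7641/unit
Deal B: $49.83/37 = $1.3468/unit
B is cheaper per unit
= Deal B

Deal B


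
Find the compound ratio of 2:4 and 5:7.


Compound ratio = (2×5) : (4×7)
= 10:28
GCD = 2
= 5:14

5:14


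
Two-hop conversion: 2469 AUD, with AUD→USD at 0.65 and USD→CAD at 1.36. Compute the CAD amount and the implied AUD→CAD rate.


Step 1: 2469 AUD × 0.65 = 1604.85 USD
Step 2: 1604.85 USD × 1.36 = 2182.60 CAD
Implied rate AUD→CAD = 0.65 × 1.36 = 0.8840
= 2182.60 CAD; implied rate 0.8840 CAD/AUD

2182.60 CAD; implied rate 0.8840 CAD/AUD


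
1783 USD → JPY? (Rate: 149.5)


Amount × rate = 1783 × 149.5
= 266558.50 JPY

266558.50 JPY


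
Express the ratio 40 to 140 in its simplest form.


GCD(40, 140) = 20
40/20 : 140/20
= 2:7

2:7


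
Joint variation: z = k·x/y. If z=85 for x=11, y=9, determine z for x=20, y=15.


z = k·x/y
Solve for k using the known point: k = z·y/x = 85×9/11 = 765/11 ≈ 69.5455
Now evaluate at x=20, y=15:
z = k × 20 / 15 = (765 × 20) / (11 × 15) = 15300/165
≈ 92.7273

92.7273


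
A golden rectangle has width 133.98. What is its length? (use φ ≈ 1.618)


φ = (1 + √5) / 2 ≈ 1.618
Length = width × φ = 133.98 × 1.618 = 216.77964
≈ 216.78

216.78


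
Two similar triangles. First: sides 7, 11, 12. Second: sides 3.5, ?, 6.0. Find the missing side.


Scale factor = 3.5/7 = 0.5
Missing side = 11 × 0.5
= 5.5

5.5


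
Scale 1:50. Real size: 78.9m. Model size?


Model size = real / scale
= 78.9 / 50
= 1.5780 m

1.5780 m


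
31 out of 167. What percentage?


Percentage = (part / whole) × 100
= (31 / 167) × 100
≈ 18.56%

18.56%


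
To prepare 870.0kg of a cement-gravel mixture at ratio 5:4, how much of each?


Total parts = 5 + 4 = 9
cement: 870.0 × 5/9 = 483.3kg
gravel: 870.0 × 4/9 = 386.7kg
= 483.3kg and 386.7kg

483.3kg and 386.7kg


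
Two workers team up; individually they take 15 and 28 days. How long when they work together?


Rate of A = 1/15 per day
Rate of B = 1/28 per day
Combined rate = 1/15 + 1/28 = 43/420 ≈ 0.1024 per day
Days = 1 / combined rate = 420/43
≈ 9.77 days

9.77 days


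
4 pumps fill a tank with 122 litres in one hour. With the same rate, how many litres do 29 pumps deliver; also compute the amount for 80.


Direct proportion: y/x = constant
k = 122/4 = 30.5000
y at x=29: k × 29 = 122 × 29 / 4 = 3538/4 = 884.50
y at x=80: k × 80 = 122 × 80 / 4 = 9760/4 = 2440.00
= 884.50 and 2440.00

884.50 and 2440.00


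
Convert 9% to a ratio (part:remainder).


9% means 9 parts out of 100; remainder = 91
Part : remainder = 9:91
GCD = 1
= 9:91

9:91


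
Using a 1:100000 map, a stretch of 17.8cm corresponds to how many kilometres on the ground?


Real distance = map distance × scale
= 17.8cm × 100000
= 1780000 cm = 17800.0 m
= 17.800 km

17.800 km


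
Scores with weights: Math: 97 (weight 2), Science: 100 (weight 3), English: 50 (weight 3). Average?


Numerator = 97×2 + 100×3 + 50×3
= 194 + 300 + 150
= 644
Total weight = 8
Weighted avg = 644/8
= 80.50

80.50


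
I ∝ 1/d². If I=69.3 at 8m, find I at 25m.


I₁d₁² = I₂d₂²
I₂ = I₁ × (d₁/d₂)²
= 69.3 × (8/25)²
= 69.3 × 64/625
= 4435.2/625
≈ 7.0963

7.0963


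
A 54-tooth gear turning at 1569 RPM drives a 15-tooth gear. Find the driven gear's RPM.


Gear ratio = 54:15 = 18:5
RPM_B = RPM_A × (teeth_A / teeth_B)
= 1569 × (54/15)
= 5648.4 RPM

5648.4 RPM


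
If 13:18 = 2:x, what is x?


Cross multiply: 13 × x = 18 × 2
13x = 36
x = 36 / 13
= 2.77

2.77


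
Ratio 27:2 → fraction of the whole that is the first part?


Total parts = 27 + 2 = 29
First part: 27/29 = 27/29
= 27/29

27/29


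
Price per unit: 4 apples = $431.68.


Unit rate = total / quantity
= 431.68 / 4
= $107.92 per unit

$107.92 per unit


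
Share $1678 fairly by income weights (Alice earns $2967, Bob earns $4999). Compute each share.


Total income = 2967 + 4999 = $7966
Alice: $1678 × 2967/7966 = $624.98
Bob: $1678 × 4999/7966 = $1053.02
= Alice: $624.98, Bob: $1053.02

Alice: $624.98, Bob: $1053.02


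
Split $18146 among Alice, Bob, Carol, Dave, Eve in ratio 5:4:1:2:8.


Total parts = 5 + 4 + 1 + 2 + 8 = 20
Alice: 18146 × 5/20 = 4536.50
Bob: 18146 × 4/20 = 3629.20
Carol: 18146 × 1/20 = 907.30
Dave: 18146 × 2/20 = 1814.60
Eve: 18146 × 8/20 = 7258.40
= Alice: $4536.50, Bob: $3629.20, Carol: $907.30, Dave: $1814.60, Eve: $7258.40

Alice: $4536.50, Bob: $3629.20, Carol: $907.30, Dave: $1814.60, Eve: $7258.40


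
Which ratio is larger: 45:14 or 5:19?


45/14 = 3.2143
5/19 = 0.2632
3.2143 > 0.2632, so 45:14 is greater
= 45:14

45:14


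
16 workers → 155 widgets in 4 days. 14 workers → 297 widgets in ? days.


Days ∝ work / workers, so d₂ = d₁ × (m₁/m₂) × (w₂/w₁)
Workers factor (inverse): 16/14 ≈ 1.1429
Work factor (direct): 297/155 ≈ 1.9161
d₂ = 4 × 16/14 × 297/155 = (4 × 16 × 297) / (14 × 155) = 19008/2170
≈ 8.76 days

8.76 days


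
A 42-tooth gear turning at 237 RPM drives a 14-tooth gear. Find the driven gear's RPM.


Gear ratio = 42:14 = 3:1
RPM_B = RPM_A × (teeth_A / teeth_B)
= 237 × (42/14)
= 711.0 RPM

711.0 RPM


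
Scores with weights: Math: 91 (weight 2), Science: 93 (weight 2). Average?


Numerator = 91×2 + 93×2
= 182 + 186
= 368
Total weight = 4
Weighted avg = 368/4
= 92.00

92.00


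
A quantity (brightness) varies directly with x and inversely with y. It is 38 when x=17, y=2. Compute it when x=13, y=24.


z = k·x/y
Solve for k using the known point: k = z·y/x = 38×2/17 = 76/17 ≈ 4.4706
Now evaluate at x=13, y=24:
z = k × 13 / 24 = (76 × 13) / (17 × 24) = 988/408
≈ 2.4216

2.4216


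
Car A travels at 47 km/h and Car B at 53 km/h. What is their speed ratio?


Ratio = 47:53
GCD = 1
Simplified = 47:53
Time ratio (same distance) = 53:47
Speed ratio = 47:53

47:53


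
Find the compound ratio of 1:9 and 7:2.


Compound ratio = (1×7) : (9×2)
= 7:18
GCD = 1
= 7:18

7:18


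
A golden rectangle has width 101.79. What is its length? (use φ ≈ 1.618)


φ = (1 + √5) / 2 ≈ 1.618
Length = width × φ = 101.79 × 1.618 = 164.69622
≈ 164.70

164.70


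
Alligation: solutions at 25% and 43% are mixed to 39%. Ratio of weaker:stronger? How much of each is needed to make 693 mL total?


Let x parts of 25% mix with y parts of 43%.
25x + 43y = 39(x + y)
25x + 43y = 39x + 39y
x(25 - 39) = y(39 - 43)
x/y = (43 - 39)/(39 - 25) = 4/14
Simplify: 2:7
Total parts = 9; one part = 693/9 = 77.00 mL
25% solution: 2×77.00 = 154.00 mL
43% solution: 7×77.00 = 539.00 mL
= ratio 2:7; 154.00 mL and 539.00 mL

ratio 2:7; 154.00 mL and 539.00 mL


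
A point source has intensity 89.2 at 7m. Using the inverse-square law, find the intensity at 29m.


I₁d₁² = I₂d₂²
I₂ = I₁ × (d₁/d₂)²
= 89.2 × (7/29)²
= 89.2 × 49/841
= 4370.8/841
≈ 5.1971

5.1971


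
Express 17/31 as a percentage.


Percentage = (part / whole) × 100
= (17 / 31) × 100
≈ 54.84%

54.84%


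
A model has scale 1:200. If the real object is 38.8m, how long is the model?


Model size = real / scale
= 38.8 / 200
= 0.1940 m

0.1940 m


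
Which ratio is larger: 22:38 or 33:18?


22/38 = 0.5789
33/18 = 1.8333
0.5789 < 1.8333, so 22:38 is less
= 33:18

33:18


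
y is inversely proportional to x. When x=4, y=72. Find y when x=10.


Inverse proportion: x × y = constant
k = 4 × 72 = 288
y₂ = k / 10 = 288 / 10
= 28.80

28.80


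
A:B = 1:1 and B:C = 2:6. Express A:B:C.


Match B: multiply A:B by 2 → 2:2
Multiply B:C by 1 → 2:6
Combined: 2:2:6
GCD = 2
= 1:1:3

1:1:3


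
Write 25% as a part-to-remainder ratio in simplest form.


25% means 25 parts out of 100; remainder = 75
Part : remainder = 25:75
GCD = 25
= 1:3

1:3


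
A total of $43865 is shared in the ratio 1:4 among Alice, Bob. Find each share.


Total parts = 1 + 4 = 5
Alice: 43865 × 1/5 = 8773.00
Bob: 43865 × 4/5 = 35092.00
= Alice: $8773.00, Bob: $35092.00

Alice: $8773.00, Bob: $35092.00


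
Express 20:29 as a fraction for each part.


Total parts = 20 + 29 = 49
First part: 20/49 = 20/49
Second part: 29/49 = 29/49
= 20/49 and 29/49

20/49 and 29/49


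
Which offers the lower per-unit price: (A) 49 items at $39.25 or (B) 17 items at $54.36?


Deal A: $39.25/49 = $0.8010/unit
Deal B: $54.36/17 = $3.1976/unit
A is cheaper per unit
= Deal A

Deal A


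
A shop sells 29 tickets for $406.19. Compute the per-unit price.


Unit rate = total / quantity
= 406.19 / 29
= $14.01 per unit

$14.01 per unit


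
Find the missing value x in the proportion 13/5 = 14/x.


Cross multiply: 13 × x = 5 × 14
13x = 70
x = 70 / 13
= 5.38

5.38


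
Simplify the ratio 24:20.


GCD(24, 20) = 4
24/4 : 20/4
= 6:5

6:5


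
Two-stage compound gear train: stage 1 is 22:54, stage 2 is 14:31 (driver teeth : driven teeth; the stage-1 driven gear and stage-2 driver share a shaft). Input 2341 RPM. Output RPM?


Stage 1: RPM_B = RPM_A × t_A/t_B = 2341 × 22/54 = 51502/54 ≈ 953.74
B and C share a shaft → RPM_C = RPM_B
Stage 2: RPM_D = RPM_C × t_C/t_D = RPM_A × (t_A×t_C)/(t_B×t_D)
Overall ratio = (22×14)/(54×31) = 308/1674
RPM_D = 2341 × 308/1674 = 721028/1674
≈ 430.72 RPM

430.72 RPM


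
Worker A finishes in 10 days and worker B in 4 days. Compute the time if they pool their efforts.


Rate of A = 1/10 per day
Rate of B = 1/4 per day
Combined rate = 1/10 + 1/4 = 14/40 = 0.3500 per day
Days = 1 / combined rate = 40/14
≈ 2.86 days

2.86 days


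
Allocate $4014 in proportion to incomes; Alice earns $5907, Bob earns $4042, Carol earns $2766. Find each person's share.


Total income = 5907 + 4042 + 2766 = $12715
Alice: $4014 × 5907/12715 = $1864.78
Bob: $4014 × 4042/12715 = $1276.02
Carol: $4014 × 2766/12715 = $873.20
= Alice: $1864.78, Bob: $1276.02, Carol: $873.20

Alice: $1864.78, Bob: $1276.02, Carol: $873.20


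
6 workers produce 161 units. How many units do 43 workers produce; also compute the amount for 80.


Direct proportion: y/x = constant
k = 161/6 ≈ 26.8333
y at x=43: k × 43 = 161 × 43 / 6 = 6923/6 ≈ 1153.83
y at x=80: k × 80 = 161 × 80 / 6 = 12880/6 ≈ 2146.67
= 1153.83 and 2146.67

1153.83 and 2146.67


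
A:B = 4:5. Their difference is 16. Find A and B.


Let A = 4k, B = 5k.
5k - 4k = 16
1k = 16 → k = 16/1 = 16
A = 4×16 = 64, B = 5×16 = 80
= A = 64, B = 80

A = 64, B = 80


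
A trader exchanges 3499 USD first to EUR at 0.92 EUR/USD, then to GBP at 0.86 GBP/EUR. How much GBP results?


Step 1: 3499 USD × 0.92 = 3219.08 EUR
Step 2: 3219.08 EUR × 0.86 = 2768.41 GBP
Implied rate USD→GBP = 0.92 × 0.86 = 0.7912
= 2768.41 GBP

2768.41 GBP


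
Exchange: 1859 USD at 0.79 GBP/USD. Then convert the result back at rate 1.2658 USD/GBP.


Amount × rate = 1859 × 0.79 = 1468.61 GBP
Round-trip: 1468.61 × 1.2658 = 1858.97 USD
= 1468.61 GBP, then 1858.97 USD

1468.61 GBP, then 1858.97 USD


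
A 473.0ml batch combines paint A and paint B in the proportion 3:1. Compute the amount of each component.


Total parts = 3 + 1 = 4
paint A: 473.0 × 3/4 = 354.8ml
paint B: 473.0 × 1/4 = 118.3ml
= 354.8ml and 118.3ml

354.8ml and 118.3ml


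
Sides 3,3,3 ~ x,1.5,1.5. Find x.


Scale factor = 1.5/3 = 0.5
Missing side = 3 × 0.5
= 1.5

1.5


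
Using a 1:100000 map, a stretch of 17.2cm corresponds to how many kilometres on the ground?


Real distance = map distance × scale
= 17.2cm × 100000
= 1720000 cm = 17200.0 m
= 17.200 km

17.200 km


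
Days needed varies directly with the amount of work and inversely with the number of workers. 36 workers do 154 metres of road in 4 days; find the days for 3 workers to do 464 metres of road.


Days ∝ work / workers, so d₂ = d₁ × (m₁/m₂) × (w₂/w₁)
Workers factor (inverse): 36/3 = 12.0000
Work factor (direct): 464/154 ≈ 3.0130
d₂ = 4 × 36/3 × 464/154 = (4 × 36 × 464) / (3 × 154) = 66816/462
≈ 144.62 days

144.62 days


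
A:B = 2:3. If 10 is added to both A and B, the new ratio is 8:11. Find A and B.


Let A = 2k, B = 3k.
(2k + 10) / (3k + 10) = 8/11
Cross-multiply: 11(2k + 10) = 8(3k + 10)
22k + 110 = 24k + 80
22k - 24k = 80 - 110
-2k = -30
k = -30/-2 = 15
A = 2×15 = 30, B = 3×15 = 45
= A = 30, B = 45

A = 30, B = 45


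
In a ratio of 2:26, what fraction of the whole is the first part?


Total parts = 2 + 26 = 28
First part: 2/28 = 1/14
= 1/14

1/14


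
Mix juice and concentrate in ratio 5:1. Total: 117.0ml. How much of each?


Total parts = 5 + 1 = 6
juice: 117.0 × 5/6 = 97.5ml
concentrate: 117.0 × 1/6 = 19.5ml
= 97.5ml and 19.5ml

97.5ml and 19.5ml


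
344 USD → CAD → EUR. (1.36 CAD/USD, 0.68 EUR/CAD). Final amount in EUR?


Step 1: 344 USD × 1.36 = 467.84 CAD
Step 2: 467.84 CAD × 0.68 = 318.13 EUR
Implied rate USD→EUR = 1.36 × 0.68 = 0.9248
= 318.13 EUR

318.13 EUR


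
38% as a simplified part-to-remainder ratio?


38% means 38 parts out of 100; remainder = 62
Part : remainder = 38:62
GCD = 2
= 19:31

19:31


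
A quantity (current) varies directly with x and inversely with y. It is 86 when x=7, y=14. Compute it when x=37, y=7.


z = k·x/y
Solve for k using the known point: k = z·y/x = 86×14/7 = 1204/7 = 172.0000
Now evaluate at x=37, y=7:
z = k × 37 / 7 = (1204 × 37) / (7 × 7) = 44548/49
≈ 909.1429

909.1429


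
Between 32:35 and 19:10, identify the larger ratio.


32/35 = 0.9143
19/10 = 1.9000
0.9143 < 1.9000, so 32:35 is less
= 19:10

19:10


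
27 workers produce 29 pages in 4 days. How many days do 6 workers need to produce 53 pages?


Days ∝ work / workers, so d₂ = d₁ × (m₁/m₂) × (w₂/w₁)
Workers factor (inverse): 27/6 = 4.5000
Work factor (direct): 53/29 ≈ 1.8276
d₂ = 4 × 27/6 × 53/29 = (4 × 27 × 53) / (6 × 29) = 5724/174
≈ 32.90 days

32.90 days


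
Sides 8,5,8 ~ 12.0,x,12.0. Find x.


Scale factor = 12.0/8 = 1.5
Missing side = 5 × 1.5
= 7.5

7.5


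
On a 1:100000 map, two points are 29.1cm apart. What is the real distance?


Real distance = map distance × scale
= 29.1cm × 100000
= 2910000 cm = 29100.0 m
= 29.100 km

29.100 km


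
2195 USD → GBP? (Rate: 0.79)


Amount × rate = 2195 × 0.79
= 1734.05 GBP

1734.05 GBP


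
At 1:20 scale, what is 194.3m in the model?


Model size = real / scale
= 194.3 / 20
= 9.7150 m

9.7150 m


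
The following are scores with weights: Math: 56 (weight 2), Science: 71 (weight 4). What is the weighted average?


Numerator = 56×2 + 71×4
= 112 + 284
= 396
Total weight = 6
Weighted avg = 396/6
= 66.00

66.00


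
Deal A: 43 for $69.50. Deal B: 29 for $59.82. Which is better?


Deal A: $69.50/43 = $1.6163/unit
Deal B: $59.82/29 = $2.0628/unit
A is cheaper per unit
= Deal A

Deal A


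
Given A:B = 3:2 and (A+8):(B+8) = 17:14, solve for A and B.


Let A = 3k, B = 2k.
(3k + 8) / (2k + 8) = 17/14
Cross-multiply: 14(3k + 8) = 17(2k + 8)
42k + 112 = 34k + 136
42k - 34k = 136 - 112
8k = 24
k = 24/8 = 3
A = 3×3 = 9, B = 2×3 = 6
= A = 9, B = 6

A = 9, B = 6


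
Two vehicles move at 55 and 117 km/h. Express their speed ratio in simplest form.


Ratio = 55:117
GCD = 1
Simplified = 55:117
Time ratio (same distance) = 117:55
Speed ratio = 55:117

55:117


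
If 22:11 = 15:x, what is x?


Cross multiply: 22 × x = 11 × 15
22x = 165
x = 165 / 22
= 7.50

7.50


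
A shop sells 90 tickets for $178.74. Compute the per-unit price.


Unit rate = total / quantity
= 178.74 / 90
= $1.99 per unit

$1.99 per unit


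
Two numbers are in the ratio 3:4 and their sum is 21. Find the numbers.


Let A = 3k, B = 4k.
3k + 4k = 21
7k = 21 → k = 21/7 = 3
A = 3×3 = 9, B = 4×3 = 12
= A = 9, B = 12

A = 9, B = 12


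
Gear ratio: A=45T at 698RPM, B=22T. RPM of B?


Gear ratio = 45:22 = 45:22
RPM_B = RPM_A × (teeth_A / teeth_B)
= 698 × (45/22)
= 1427.7 RPM

1427.7 RPM


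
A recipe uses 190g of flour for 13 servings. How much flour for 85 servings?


Direct proportion: y/x = constant
k = 190/13 ≈ 14.6154
y₂ = k × 85 = 190 × 85 / 13 = 16150/13
≈ 1242.31

1242.31


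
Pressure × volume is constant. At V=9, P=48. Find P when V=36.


Inverse proportion: x × y = constant
k = 9 × 48 = 432
y₂ = k / 36 = 432 / 36
= 12.00

12.00


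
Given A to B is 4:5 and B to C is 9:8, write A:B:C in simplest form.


Match B: multiply A:B by 9 → 36:45
Multiply B:C by 5 → 45:40
Combined: 36:45:40
GCD = 1
= 36:45:40

36:45:40


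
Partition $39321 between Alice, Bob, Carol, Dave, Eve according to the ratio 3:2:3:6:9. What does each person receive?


Total parts = 3 + 2 + 3 + 6 + 9 = 23
Alice: 39321 × 3/23 = 5128.83
Bob: 39321 × 2/23 = 3419.22
Carol: 39321 × 3/23 = 5128.83
Dave: 39321 × 6/23 = 10257.65
Eve: 39321 × 9/23 = 15386.48
= Alice: $5128.83, Bob: $3419.22, Carol: $5128.83, Dave: $10257.65, Eve: $15386.48

Alice: $5128.83, Bob: $3419.22, Carol: $5128.83, Dave: $10257.65, Eve: $15386.48


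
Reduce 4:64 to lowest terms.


GCD(4, 64) = 4
4/4 : 64/4
= 1:16

1:16


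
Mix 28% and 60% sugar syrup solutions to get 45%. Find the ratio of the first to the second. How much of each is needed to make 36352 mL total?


Let x parts of 28% mix with y parts of 60%.
28x + 60y = 45(x + y)
28x + 60y = 45x + 45y
x(28 - 45) = y(45 - 60)
x/y = (60 - 45)/(45 - 28) = 15/17
Simplify: 15:17
Total parts = 32; one part = 36352/32 = 1136.00 mL
28% solution: 15×1136.00 = 17040.00 mL
60% solution: 17×1136.00 = 19312.00 mL
= ratio 15:17; 17040.00 mL and 19312.00 mL

ratio 15:17; 17040.00 mL and 19312.00 mL


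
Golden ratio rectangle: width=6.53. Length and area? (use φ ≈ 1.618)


φ = (1 + √5) / 2 ≈ 1.618
Length = width × φ = 6.53 × 1.618 = 10.56554
≈ 10.57
Area = width × length = 6.53 × 10.56554 = 68.9929762 ≈ 68.99
= Length: 10.57, Area: 68.99

Length: 10.57, Area: 68.99


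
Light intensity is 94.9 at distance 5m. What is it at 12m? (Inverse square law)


I₁d₁² = I₂d₂²
I₂ = I₁ × (d₁/d₂)²
= 94.9 × (5/12)²
= 94.9 × 25/144
= 2372.5/144
≈ 16.4757

16.4757


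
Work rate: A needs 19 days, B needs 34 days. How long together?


Rate of A = 1/19 per day
Rate of B = 1/34 per day
Combined rate = 1/19 + 1/34 = 53/646 ≈ 0.0820 per day
Days = 1 / combined rate = 646/53
≈ 12.19 days

12.19 days


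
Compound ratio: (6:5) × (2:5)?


Compound ratio = (6×2) : (5×5)
= 12:25
GCD = 1
= 12:25

12:25


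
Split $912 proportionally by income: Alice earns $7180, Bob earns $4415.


Total income = 7180 + 4415 = $11595
Alice: $912 × 7180/11595 = $564.74
Bob: $912 × 4415/11595 = $347.26
= Alice: $564.74, Bob: $347.26

Alice: $564.74, Bob: $347.26


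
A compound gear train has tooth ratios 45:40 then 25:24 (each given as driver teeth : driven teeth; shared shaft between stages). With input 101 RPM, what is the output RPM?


Stage 1: RPM_B = RPM_A × t_A/t_B = 101 × 45/40 = 4545/40 ≈ 113.63
B and C share a shaft → RPM_C = RPM_B
Stage 2: RPM_D = RPM_C × t_C/t_D = RPM_A × (t_A×t_C)/(t_B×t_D)
Overall ratio = (45×25)/(40×24) = 1125/960
RPM_D = 101 × 1125/960 = 113625/960
≈ 118.36 RPM

118.36 RPM


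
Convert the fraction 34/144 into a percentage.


Percentage = (part / whole) × 100
= (34 / 144) × 100
≈ 23.61%

23.61%


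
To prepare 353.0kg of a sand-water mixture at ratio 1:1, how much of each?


Total parts = 1 + 1 = 2
sand: 353.0 × 1/2 = 176.5kg
water: 353.0 × 1/2 = 176.5kg
= 176.5kg and 176.5kg

176.5kg and 176.5kg


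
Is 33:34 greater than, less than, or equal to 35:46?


33/34 = 0.9706
35/46 = 0.7609
0.9706 > 0.7609, so 33:34 is greater
= greater than

greater than


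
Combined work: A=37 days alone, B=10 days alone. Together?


Rate of A = 1/37 per day
Rate of B = 1/10 per day
Combined rate = 1/37 + 1/10 = 47/370 ≈ 0.1270 per day
Days = 1 / combined rate = 370/47
≈ 7.87 days

7.87 days


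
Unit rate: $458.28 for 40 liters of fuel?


Unit rate = total / quantity
= 458.28 / 40
= $11.46 per unit

$11.46 per unit


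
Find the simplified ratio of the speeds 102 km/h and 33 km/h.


Ratio = 102:33
GCD = 3
Simplified = 34:11
Time ratio (same distance) = 11:34
Speed ratio = 34:11

34:11


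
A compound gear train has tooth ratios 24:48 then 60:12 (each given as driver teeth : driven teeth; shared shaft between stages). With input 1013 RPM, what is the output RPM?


Stage 1: RPM_B = RPM_A × t_A/t_B = 1013 × 24/48 = 24312/48 = 506.50
B and C share a shaft → RPM_C = RPM_B
Stage 2: RPM_D = RPM_C × t_C/t_D = RPM_A × (t_A×t_C)/(t_B×t_D)
Overall ratio = (24×60)/(48×12) = 1440/576
RPM_D = 1013 × 1440/576 = 1458720/576
= 2532.50 RPM

2532.50 RPM


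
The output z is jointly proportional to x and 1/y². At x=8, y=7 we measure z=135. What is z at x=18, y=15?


z = k·x/y²
Solve for k using the known point: k = z·y²/x = 135×49/8 = 6615/8 = 826.8750
Now evaluate at x=18, y=15:
z = k × 18 / 225 = (6615 × 18) / (8 × 225) = 119070/1800
= 66.1500

66.1500


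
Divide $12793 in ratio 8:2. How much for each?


Total parts = 8 + 2 = 10
Part 1: 12793 × 8/10 = 10234.40
Part 2: 12793 × 2/10 = 2558.60
= Part 1: $10234.40, Part 2: $2558.60

Part 1: $10234.40, Part 2: $2558.60


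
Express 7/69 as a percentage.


Percentage = (part / whole) × 100
= (7 / 69) × 100
≈ 10.14%

10.14%


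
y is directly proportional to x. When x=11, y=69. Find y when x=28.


Direct proportion: y/x = constant
k = 69/11 ≈ 6.2727
y₂ = k × 28 = 69 × 28 / 11 = 1932/11
≈ 175.64

175.64


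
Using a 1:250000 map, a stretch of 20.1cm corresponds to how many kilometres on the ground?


Real distance = map distance × scale
= 20.1cm × 250000
= 5025000 cm = 50250.0 m
= 50.250 km

50.250 km


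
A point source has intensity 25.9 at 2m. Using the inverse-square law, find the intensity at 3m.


I₁d₁² = I₂d₂²
I₂ = I₁ × (d₁/d₂)²
= 25.9 × (2/3)²
= 25.9 × 4/9
= 103.6/9
≈ 11.5111

11.5111


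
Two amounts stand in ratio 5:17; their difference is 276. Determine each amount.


Let A = 5k, B = 17k.
17k - 5k = 276
12k = 276 → k = 276/12 = 23
A = 5×23 = 115, B = 17×23 = 391
= A = 115, B = 391

A = 115, B = 391
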